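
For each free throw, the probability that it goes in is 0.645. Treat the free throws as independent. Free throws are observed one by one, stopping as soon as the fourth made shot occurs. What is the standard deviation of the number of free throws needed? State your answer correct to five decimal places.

Y = total free throws until the fourth success; negative binomial with r=4, p=0.645.
SD(Y) = √[r(1−p)/p²] = √(3.4132564) = 1.8475000

1.84750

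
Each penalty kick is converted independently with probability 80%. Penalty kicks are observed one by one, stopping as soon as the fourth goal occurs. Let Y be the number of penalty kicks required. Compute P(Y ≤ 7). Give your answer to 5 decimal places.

0.96666

Finishing within 7 penalty kicks ⇔ at least 4 successes in the first 7. With X ~ Binomial(7, 0.80), P(Y ≤ 7) = 1 − P(X ≤ 3).
  k=0: C(7,0)·0.80^0·0.20^7 = 0.0000128
  k=1: C(7,1)·0.80^1·0.20^6 = 0.0003584
  k=2: C(7,2)·0.80^2·0.20^5 = 0.0043008
  k=3: C(7,3)·0.80^3·0.20^4 = 0.0286720
1 − 0.0333440 = 0.9666560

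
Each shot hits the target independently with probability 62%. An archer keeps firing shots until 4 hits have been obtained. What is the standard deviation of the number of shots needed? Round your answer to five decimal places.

1.98852

Y = total shots until the fourth success; negative binomial with r=4, p=0.62.
SD(Y) = √[r(1−p)/p²] = √(3.9542144) = 1.9885206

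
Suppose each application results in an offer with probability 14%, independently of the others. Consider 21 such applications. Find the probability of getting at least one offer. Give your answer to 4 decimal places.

P(at least one) = 1 − P(none) = 1 − (1 − 0.14)^21
= 1 − 0.042118 = 0.957882

0.9579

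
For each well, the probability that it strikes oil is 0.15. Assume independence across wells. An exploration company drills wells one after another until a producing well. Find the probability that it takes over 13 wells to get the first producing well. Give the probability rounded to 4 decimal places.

0.1209

Y = number of wells to the first success; geometric, p = 0.15.
P(Y > 13) = P(first 13 all fail) = (1−p)^13 = 0.120905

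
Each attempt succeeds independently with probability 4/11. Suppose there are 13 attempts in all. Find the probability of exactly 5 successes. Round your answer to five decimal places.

X ~ Binomial(n=13, p=0.363636).
P(X=5) = C(13,5) · p^5 · (1−p)^8
= 1287 · 0.0063582 · 0.026893 = 0.2200685

0.22007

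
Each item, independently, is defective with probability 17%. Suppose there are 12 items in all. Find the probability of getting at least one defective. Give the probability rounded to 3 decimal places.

P(at least one) = 1 − P(none) = 1 − (1 − 0.17)^12
= 1 − 0.10689 = 0.89311

0.893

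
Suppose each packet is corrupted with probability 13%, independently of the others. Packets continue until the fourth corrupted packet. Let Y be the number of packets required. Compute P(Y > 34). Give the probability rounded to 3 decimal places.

0.339

Needing more than 34 packets ⇔ fewer than 4 successes in the first 34. With X ~ Binomial(34, 0.13), P(Y > 34) = P(X ≤ 3).
  k=0: C(34,0)·0.13^0·0.87^34 = 0.00878
  k=1: C(34,1)·0.13^1·0.87^33 = 0.04462
  k=2: C(34,2)·0.13^2·0.87^32 = 0.11002
  k=3: C(34,3)·0.13^3·0.87^31 = 0.17536
P(X ≤ 3) = 0.33878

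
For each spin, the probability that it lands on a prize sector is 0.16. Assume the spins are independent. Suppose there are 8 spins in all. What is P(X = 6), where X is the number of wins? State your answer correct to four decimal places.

X ~ Binomial(n=8, p=0.16).
P(X=6) = C(8,6) · p^6 · (1−p)^2
= 28 · 1.6777e-05 · 0.7056 = 0.000331

0.0003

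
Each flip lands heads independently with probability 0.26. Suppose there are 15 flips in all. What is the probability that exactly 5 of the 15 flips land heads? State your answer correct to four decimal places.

X ~ Binomial(n=15, p=0.26).
P(X=5) = C(15,5) · p^5 · (1−p)^10
= 3003 · 0.0011881 · 0.04924 = 0.175687

0.1757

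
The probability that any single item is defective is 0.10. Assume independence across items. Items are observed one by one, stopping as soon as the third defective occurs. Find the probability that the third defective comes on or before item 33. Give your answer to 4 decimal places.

0.6543

Finishing within 33 items ⇔ at least 3 successes in the first 33. With X ~ Binomial(33, 0.10), P(Y ≤ 33) = 1 − P(X ≤ 2).
  k=0: C(33,0)·0.10^0·0.90^33 = 0.030903
  k=1: C(33,1)·0.10^1·0.90^32 = 0.113312
  k=2: C(33,2)·0.10^2·0.90^31 = 0.201443
1 − 0.345658 = 0.654342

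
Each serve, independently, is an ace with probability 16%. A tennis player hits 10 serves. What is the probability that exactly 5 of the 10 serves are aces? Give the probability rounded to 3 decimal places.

X ~ Binomial(n=10, p=0.16).
P(X=5) = C(10,5) · p^5 · (1−p)^5
= 252 · 0.00010486 · 0.41821 = 0.01105

0.011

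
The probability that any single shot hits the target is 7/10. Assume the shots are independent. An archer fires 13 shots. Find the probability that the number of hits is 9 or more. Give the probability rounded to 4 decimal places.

0.6543

X ~ Binomial(13, 0.70); P(X ≥ 9) = Σ C(13,k) p^k (1−p)^(13−k) over k:
  k=9: C(13,9)·0.70^9·0.30^4 = 0.233708
  k=10: C(13,10)·0.70^10·0.30^3 = 0.218127
  k=11: C(13,11)·0.70^11·0.30^2 = 0.138808
  k=12: C(13,12)·0.70^12·0.30^1 = 0.053981
  k=13: C(13,13)·0.70^13·0.30^0 = 0.009689
Total = 0.654314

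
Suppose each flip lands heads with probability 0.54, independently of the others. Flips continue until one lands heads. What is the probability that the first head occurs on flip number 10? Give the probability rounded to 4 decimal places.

Geometric (trials to first success), p = 0.54.
P(Y = 10) = (1−p)^9 · p = 0.00092219 · 0.54 = 0.000498

0.0005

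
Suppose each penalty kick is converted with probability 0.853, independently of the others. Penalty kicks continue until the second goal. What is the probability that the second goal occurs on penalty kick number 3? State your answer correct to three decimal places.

0.214

Y = trial on which the second success occurs; negative binomial, r=2, p=0.853.
P(Y=3) = C(2,1) · p^2 · (1−p)^1
= 2 · 0.72761 · 0.147 = 0.21392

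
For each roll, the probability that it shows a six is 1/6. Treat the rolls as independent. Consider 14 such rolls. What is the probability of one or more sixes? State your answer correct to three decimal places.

0.922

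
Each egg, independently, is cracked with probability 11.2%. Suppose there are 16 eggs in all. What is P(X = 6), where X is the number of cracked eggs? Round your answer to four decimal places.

0.0048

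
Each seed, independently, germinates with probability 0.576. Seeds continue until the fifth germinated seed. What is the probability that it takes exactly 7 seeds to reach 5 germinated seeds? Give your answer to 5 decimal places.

Y = trial on which the fifth success occurs; negative binomial, r=5, p=0.576.
P(Y=7) = C(6,4) · p^5 · (1−p)^2
= 15 · 0.063403 · 0.17978 = 0.1709761

0.17098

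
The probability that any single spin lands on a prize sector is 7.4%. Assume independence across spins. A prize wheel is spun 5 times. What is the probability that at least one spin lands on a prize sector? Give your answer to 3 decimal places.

P(at least one) = 1 − P(none) = 1 − (1 − 0.074)^5
= 1 − 0.68086 = 0.31914

0.319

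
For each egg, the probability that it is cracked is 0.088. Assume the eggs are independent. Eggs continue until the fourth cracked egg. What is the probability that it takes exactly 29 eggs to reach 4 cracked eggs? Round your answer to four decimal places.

0.0196

Y = trial on which the fourth success occurs; negative binomial, r=4, p=0.088.
P(Y=29) = C(28,3) · p^4 · (1−p)^25
= 3276 · 5.997e-05 · 0.09997 = 0.019640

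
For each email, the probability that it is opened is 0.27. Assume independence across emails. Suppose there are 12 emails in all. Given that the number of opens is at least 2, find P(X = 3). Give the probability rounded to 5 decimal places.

0.29120

X ~ Binomial(12, 0.27). Want P(X=3 | X≥2) = P(X=3) / P(X≥2).
P(X=3) = C(12,3)·0.27^3·0.73^9 = 0.2549293
P(X≥2) = 1 − 0.0229020 − 0.1016474 = 0.8754505
Ratio = 0.2549293 / 0.8754505 = 0.2911978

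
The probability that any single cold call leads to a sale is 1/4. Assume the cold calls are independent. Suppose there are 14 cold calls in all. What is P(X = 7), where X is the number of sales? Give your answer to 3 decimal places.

0.028

X ~ Binomial(n=14, p=0.25).
P(X=7) = C(14,7) · p^7 · (1−p)^7
= 3432 · 6.1035e-05 · 0.13348 = 0.02796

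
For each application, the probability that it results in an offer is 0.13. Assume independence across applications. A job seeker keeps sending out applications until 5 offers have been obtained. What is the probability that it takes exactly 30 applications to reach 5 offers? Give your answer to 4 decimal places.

Y = trial on which the fifth success occurs; negative binomial, r=5, p=0.13.
P(Y=30) = C(29,4) · p^5 · (1−p)^25
= 23751 · 3.7129e-05 · 0.03076 = 0.027126

0.0271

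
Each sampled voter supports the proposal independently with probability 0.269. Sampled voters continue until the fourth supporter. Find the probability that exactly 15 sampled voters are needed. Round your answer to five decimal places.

0.06070

Y = trial on which the fourth success occurs; negative binomial, r=4, p=0.269.
P(Y=15) = C(14,3) · p^4 · (1−p)^11
= 364 · 0.0052361 · 0.031849 = 0.0607018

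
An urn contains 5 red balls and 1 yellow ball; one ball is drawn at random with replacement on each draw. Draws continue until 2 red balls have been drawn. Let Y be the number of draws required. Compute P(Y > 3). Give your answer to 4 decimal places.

0.0741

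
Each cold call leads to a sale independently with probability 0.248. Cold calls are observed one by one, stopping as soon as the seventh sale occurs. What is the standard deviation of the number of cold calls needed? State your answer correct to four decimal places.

9.2514

Y = total cold calls until the seventh success; negative binomial with r=7, p=0.248.
SD(Y) = √[r(1−p)/p²] = √(85.587929) = 9.251374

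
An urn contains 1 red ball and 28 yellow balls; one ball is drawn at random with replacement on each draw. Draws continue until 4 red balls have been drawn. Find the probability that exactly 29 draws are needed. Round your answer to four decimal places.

0.0019

Y = trial on which the fourth success occurs; negative binomial, r=4, p=0.034483.
P(Y=29) = C(28,3) · p^4 · (1−p)^25
= 3276 · 1.4139e-06 · 0.41591 = 0.001926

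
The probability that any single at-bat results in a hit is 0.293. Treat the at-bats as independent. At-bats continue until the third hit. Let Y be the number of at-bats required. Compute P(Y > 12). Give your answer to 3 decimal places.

Needing more than 12 at-bats ⇔ fewer than 3 successes in the first 12. With X ~ Binomial(12, 0.293), P(Y > 12) = P(X ≤ 2).
  k=0: C(12,0)·0.293^0·0.707^12 = 0.01560
  k=1: C(12,1)·0.293^1·0.707^11 = 0.07756
  k=2: C(12,2)·0.293^2·0.707^10 = 0.17680
P(X ≤ 2) = 0.26996

0.270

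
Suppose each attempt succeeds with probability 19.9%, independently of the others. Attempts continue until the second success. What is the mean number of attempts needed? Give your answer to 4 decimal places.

10.0503

Y = total attempts until the second success; negative binomial with r=2, p=0.199.
E[Y] = r / p = 2 / 0.199 = 10.050251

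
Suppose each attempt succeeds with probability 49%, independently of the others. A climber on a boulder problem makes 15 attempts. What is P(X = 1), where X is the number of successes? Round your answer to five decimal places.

X ~ Binomial(n=15, p=0.49).
P(X=1) = C(15,1) · p^1 · (1−p)^14
= 15 · 0.49 · 8.0535e-05 = 0.0005919

0.00059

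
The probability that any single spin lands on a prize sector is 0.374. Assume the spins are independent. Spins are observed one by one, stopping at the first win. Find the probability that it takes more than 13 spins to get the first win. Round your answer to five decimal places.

0.00227

Y = number of spins to the first success; geometric, p = 0.374.
P(Y > 13) = P(first 13 all fail) = (1−p)^13 = 0.0022671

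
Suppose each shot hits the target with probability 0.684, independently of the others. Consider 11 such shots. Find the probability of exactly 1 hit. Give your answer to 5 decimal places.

X ~ Binomial(n=11, p=0.684).
P(X=1) = C(11,1) · p^1 · (1−p)^10
= 11 · 0.684 · 9.9282e-06 = 0.0000747

0.00007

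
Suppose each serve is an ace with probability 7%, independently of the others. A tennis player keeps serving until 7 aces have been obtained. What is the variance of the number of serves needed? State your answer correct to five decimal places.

Y = total serves until the seventh success; negative binomial with r=7, p=0.07.
Var(Y) = r(1−p)/p² = 7·0.93 / 0.07² = 1328.5714286

1328.57143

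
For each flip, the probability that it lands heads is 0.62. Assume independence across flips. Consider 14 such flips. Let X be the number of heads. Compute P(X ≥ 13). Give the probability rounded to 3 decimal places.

X ~ Binomial(14, 0.62); P(X ≥ 13) = Σ C(14,k) p^k (1−p)^(14−k) over k:
  k=13: C(14,13)·0.62^13·0.38^1 = 0.01064
  k=14: C(14,14)·0.62^14·0.38^0 = 0.00124
Total = 0.01188

0.012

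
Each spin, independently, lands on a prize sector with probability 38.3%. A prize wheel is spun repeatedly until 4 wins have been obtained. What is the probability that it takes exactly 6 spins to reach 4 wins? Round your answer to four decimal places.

Y = trial on which the fourth success occurs; negative binomial, r=4, p=0.383.
P(Y=6) = C(5,3) · p^4 · (1−p)^2
= 10 · 0.021518 · 0.38069 = 0.081915

0.0819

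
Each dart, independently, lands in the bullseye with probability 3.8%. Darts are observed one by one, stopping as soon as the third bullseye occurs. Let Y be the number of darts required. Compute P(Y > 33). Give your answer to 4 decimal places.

0.8709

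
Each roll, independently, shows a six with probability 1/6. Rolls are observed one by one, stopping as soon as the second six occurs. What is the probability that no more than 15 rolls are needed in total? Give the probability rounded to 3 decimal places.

0.740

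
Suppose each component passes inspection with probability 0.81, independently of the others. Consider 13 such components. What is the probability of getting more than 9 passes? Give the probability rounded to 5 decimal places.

0.77742

X ~ Binomial(13, 0.81); P(X ≥ 10) = Σ C(13,k) p^k (1−p)^(13−k) over k:
  k=10: C(13,10)·0.81^10·0.19^3 = 0.2384938
  k=11: C(13,11)·0.81^11·0.19^2 = 0.2772918
  k=12: C(13,12)·0.81^12·0.19^1 = 0.1970231
  k=13: C(13,13)·0.81^13·0.19^0 = 0.0646108
Total = 0.7774195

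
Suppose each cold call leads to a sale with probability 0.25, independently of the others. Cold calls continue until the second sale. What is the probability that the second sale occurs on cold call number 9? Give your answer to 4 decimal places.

0.0667

Y = trial on which the second success occurs; negative binomial, r=2, p=0.25.
P(Y=9) = C(8,1) · p^2 · (1−p)^7
= 8 · 0.0625 · 0.13348 = 0.066742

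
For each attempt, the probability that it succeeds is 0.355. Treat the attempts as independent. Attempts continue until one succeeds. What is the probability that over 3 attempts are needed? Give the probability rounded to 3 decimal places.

Y = number of attempts to the first success; geometric, p = 0.355.
P(Y > 3) = P(first 3 all fail) = (1−p)^3 = 0.26834

0.268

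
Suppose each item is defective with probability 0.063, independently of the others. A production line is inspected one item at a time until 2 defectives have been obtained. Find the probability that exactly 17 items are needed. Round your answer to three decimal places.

Y = trial on which the second success occurs; negative binomial, r=2, p=0.063.
P(Y=17) = C(16,1) · p^2 · (1−p)^15
= 16 · 0.003969 · 0.37679 = 0.02393

0.024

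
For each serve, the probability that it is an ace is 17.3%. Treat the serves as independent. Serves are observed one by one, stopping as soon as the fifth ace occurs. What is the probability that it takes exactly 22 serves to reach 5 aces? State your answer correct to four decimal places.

0.0367

Y = trial on which the fifth success occurs; negative binomial, r=5, p=0.173.
P(Y=22) = C(21,4) · p^5 · (1−p)^17
= 5985 · 0.00015496 · 0.039591 = 0.036719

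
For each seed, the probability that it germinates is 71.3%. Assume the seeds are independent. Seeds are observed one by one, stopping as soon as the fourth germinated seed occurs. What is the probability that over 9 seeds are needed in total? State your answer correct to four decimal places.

Needing more than 9 seeds ⇔ fewer than 4 successes in the first 9. With X ~ Binomial(9, 0.713), P(Y > 9) = P(X ≤ 3).
  k=0: C(9,0)·0.713^0·0.287^9 = 0.000013
  k=1: C(9,1)·0.713^1·0.287^8 = 0.000295
  k=2: C(9,2)·0.713^2·0.287^7 = 0.002935
  k=3: C(9,3)·0.713^3·0.287^6 = 0.017015
P(X ≤ 3) = 0.020259

0.0203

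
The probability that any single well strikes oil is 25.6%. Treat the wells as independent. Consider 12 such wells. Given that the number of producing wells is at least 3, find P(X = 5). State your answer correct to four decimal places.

0.1751

X ~ Binomial(12, 0.256). Want P(X=5 | X≥3) = P(X=5) / P(X≥3).
P(X=5) = C(12,5)·0.256^5·0.744^7 = 0.109884
P(X≥3) = 1 − 0.028766 − 0.118775 − 0.224778 = 0.627682
Ratio = 0.109884 / 0.627682 = 0.175064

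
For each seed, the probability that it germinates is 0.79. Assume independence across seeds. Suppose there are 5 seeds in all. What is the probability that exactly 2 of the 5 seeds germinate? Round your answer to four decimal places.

X ~ Binomial(n=5, p=0.79).
P(X=2) = C(5,2) · p^2 · (1−p)^3
= 10 · 0.6241 · 0.009261 = 0.057798

0.0578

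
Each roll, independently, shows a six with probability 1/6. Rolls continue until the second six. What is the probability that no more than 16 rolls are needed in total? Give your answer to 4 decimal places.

0.7728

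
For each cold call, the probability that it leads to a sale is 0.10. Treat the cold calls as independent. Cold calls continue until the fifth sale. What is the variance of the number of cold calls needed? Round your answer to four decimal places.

Y = total cold calls until the fifth success; negative binomial with r=5, p=0.10.
Var(Y) = r(1−p)/p² = 5·0.90 / 0.10² = 450.000000

450.0000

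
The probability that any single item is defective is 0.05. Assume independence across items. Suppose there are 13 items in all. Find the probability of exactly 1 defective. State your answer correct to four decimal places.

0.3512

X ~ Binomial(n=13, p=0.05).
P(X=1) = C(13,1) · p^1 · (1−p)^12
= 13 · 0.05 · 0.54036 = 0.351234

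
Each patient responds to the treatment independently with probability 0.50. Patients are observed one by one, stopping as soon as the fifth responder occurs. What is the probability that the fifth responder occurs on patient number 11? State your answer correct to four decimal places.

0.1025

Y = trial on which the fifth success occurs; negative binomial, r=5, p=0.50.
P(Y=11) = C(10,4) · p^5 · (1−p)^6
= 210 · 0.03125 · 0.015625 = 0.102539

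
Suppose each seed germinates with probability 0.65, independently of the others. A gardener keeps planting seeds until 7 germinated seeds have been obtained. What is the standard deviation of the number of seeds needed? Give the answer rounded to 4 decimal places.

Y = total seeds until the seventh success; negative binomial with r=7, p=0.65.
SD(Y) = √[r(1−p)/p²] = √(5.798817) = 2.408073

2.4081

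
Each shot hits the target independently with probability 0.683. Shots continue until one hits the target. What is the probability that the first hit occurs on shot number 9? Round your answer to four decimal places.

Geometric (trials to first success), p = 0.683.
P(Y = 9) = (1−p)^8 · p = 0.00010197 · 0.683 = 0.000070

0.0001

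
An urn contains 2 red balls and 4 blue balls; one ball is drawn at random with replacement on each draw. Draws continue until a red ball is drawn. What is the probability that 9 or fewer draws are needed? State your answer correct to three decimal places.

Y = number of draws to the first success; geometric, p = 0.333333.
P(Y ≤ 9) = 1 − (1−p)^9 = 1 − 0.02601 = 0.97399

0.974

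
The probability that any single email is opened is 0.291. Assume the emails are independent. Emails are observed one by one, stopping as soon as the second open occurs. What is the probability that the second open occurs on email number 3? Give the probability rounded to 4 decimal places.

0.1201

Y = trial on which the second success occurs; negative binomial, r=2, p=0.291.
P(Y=3) = C(2,1) · p^2 · (1−p)^1
= 2 · 0.084681 · 0.709 = 0.120078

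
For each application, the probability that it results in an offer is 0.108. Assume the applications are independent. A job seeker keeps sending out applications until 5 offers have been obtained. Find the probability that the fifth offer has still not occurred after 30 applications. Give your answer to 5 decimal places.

Needing more than 30 applications ⇔ fewer than 5 successes in the first 30. With X ~ Binomial(30, 0.108), P(Y > 30) = P(X ≤ 4).
  k=0: C(30,0)·0.108^0·0.892^30 = 0.0324299
  k=1: C(30,1)·0.108^1·0.892^29 = 0.1177947
  k=2: C(30,2)·0.108^2·0.892^28 = 0.2068010
  k=3: C(30,3)·0.108^3·0.892^27 = 0.2336944
  k=4: C(30,4)·0.108^4·0.892^26 = 0.1909902
P(X ≤ 4) = 0.7817103

0.78171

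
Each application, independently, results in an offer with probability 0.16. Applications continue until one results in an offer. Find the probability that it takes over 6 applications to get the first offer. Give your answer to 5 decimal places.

0.35130

Y = number of applications to the first success; geometric, p = 0.16.
P(Y > 6) = P(first 6 all fail) = (1−p)^6 = 0.3512980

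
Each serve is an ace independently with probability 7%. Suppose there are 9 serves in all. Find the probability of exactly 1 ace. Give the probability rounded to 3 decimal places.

0.353

X ~ Binomial(n=9, p=0.07).
P(X=1) = C(9,1) · p^1 · (1−p)^8
= 9 · 0.07 · 0.55958 = 0.35254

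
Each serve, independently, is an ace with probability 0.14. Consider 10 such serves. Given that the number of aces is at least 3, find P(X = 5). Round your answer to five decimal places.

X ~ Binomial(10, 0.14). Want P(X=5 | X≥3) = P(X=5) / P(X≥3).
P(X=5) = C(10,5)·0.14^5·0.86^5 = 0.0063758
P(X≥3) = 1 − 0.2213016 − 0.3602584 − 0.2639102 = 0.1545298
Ratio = 0.0063758 / 0.1545298 = 0.0412592

0.04126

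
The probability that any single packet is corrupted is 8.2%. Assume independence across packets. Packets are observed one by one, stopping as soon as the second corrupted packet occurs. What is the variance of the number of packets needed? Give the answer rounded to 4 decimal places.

273.0518

Y = total packets until the second success; negative binomial with r=2, p=0.082.
Var(Y) = r(1−p)/p² = 2·0.918 / 0.082² = 273.051755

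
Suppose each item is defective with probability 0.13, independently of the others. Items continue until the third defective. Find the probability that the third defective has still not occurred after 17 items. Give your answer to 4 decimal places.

0.6164

Needing more than 17 items ⇔ fewer than 3 successes in the first 17. With X ~ Binomial(17, 0.13), P(Y > 17) = P(X ≤ 2).
  k=0: C(17,0)·0.13^0·0.87^17 = 0.093719
  k=1: C(17,1)·0.13^1·0.87^16 = 0.238068
  k=2: C(17,2)·0.13^2·0.87^15 = 0.284587
P(X ≤ 2) = 0.616373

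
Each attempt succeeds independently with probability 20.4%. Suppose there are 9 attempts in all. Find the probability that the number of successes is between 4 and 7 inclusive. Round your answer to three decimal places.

0.091

X ~ Binomial(9, 0.204); P(4 ≤ X ≤ 7) = Σ C(9,k) p^k (1−p)^(9−k) over k:
  k=4: C(9,4)·0.204^4·0.796^5 = 0.06974
  k=5: C(9,5)·0.204^5·0.796^4 = 0.01787
  k=6: C(9,6)·0.204^6·0.796^3 = 0.00305
  k=7: C(9,7)·0.204^7·0.796^2 = 0.00034
Total = 0.09100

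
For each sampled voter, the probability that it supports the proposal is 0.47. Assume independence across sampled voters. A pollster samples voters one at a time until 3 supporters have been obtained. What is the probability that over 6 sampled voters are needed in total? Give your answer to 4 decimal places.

0.4015

Needing more than 6 sampled voters ⇔ fewer than 3 successes in the first 6. With X ~ Binomial(6, 0.47), P(Y > 6) = P(X ≤ 2).
  k=0: C(6,0)·0.47^0·0.53^6 = 0.022164
  k=1: C(6,1)·0.47^1·0.53^5 = 0.117931
  k=2: C(6,2)·0.47^2·0.53^4 = 0.261451
P(X ≤ 2) = 0.401547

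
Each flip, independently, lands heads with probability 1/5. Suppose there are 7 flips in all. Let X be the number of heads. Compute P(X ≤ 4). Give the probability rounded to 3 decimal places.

0.995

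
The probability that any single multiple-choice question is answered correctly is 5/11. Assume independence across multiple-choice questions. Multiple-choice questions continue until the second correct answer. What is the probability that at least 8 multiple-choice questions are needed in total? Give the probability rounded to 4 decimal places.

0.0982

Needing more than 7 multiple-choice questions ⇔ fewer than 2 successes in the first 7. With X ~ Binomial(7, 0.454545), P(Y > 7) = P(X ≤ 1).
  k=0: C(7,0)·0.454545^0·0.545455^7 = 0.014365
  k=1: C(7,1)·0.454545^1·0.545455^6 = 0.083797
P(X ≤ 1) = 0.098162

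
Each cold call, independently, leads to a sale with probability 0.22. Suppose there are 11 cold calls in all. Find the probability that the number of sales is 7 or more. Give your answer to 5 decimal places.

0.00352

X ~ Binomial(11, 0.22); P(X ≥ 7) = Σ C(11,k) p^k (1−p)^(11−k) over k:
  k=7: C(11,7)·0.22^7·0.78^4 = 0.0030469
  k=8: C(11,8)·0.22^8·0.78^3 = 0.0004297
  k=9: C(11,9)·0.22^9·0.78^2 = 0.0000404
  k=10: C(11,10)·0.22^10·0.78^1 = 0.0000023
  k=11: C(11,11)·0.22^11·0.78^0 = 0.0000001
Total = 0.0035193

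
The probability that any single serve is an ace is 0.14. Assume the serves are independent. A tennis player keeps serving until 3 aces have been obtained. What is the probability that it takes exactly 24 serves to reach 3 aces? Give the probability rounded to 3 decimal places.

0.029

Y = trial on which the third success occurs; negative binomial, r=3, p=0.14.
P(Y=24) = C(23,2) · p^3 · (1−p)^21
= 253 · 0.002744 · 0.042118 = 0.02924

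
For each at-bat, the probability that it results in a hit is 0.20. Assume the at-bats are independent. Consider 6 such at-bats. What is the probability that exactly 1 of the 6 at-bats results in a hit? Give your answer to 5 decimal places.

0.39322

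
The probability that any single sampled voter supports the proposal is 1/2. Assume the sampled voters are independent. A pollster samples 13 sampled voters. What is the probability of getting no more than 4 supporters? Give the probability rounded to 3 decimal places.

0.133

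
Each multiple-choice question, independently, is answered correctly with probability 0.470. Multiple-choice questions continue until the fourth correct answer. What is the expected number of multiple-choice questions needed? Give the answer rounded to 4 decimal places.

8.5106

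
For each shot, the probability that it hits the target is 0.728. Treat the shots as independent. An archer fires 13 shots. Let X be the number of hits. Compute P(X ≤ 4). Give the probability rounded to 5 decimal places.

X ~ Binomial(13, 0.728); P(X ≤ 4) = Σ C(13,k) p^k (1−p)^(13−k) over k:
  k=0: C(13,0)·0.728^0·0.272^13 = 0.0000000
  k=1: C(13,1)·0.728^1·0.272^12 = 0.0000016
  k=2: C(13,2)·0.728^2·0.272^11 = 0.0000249
  k=3: C(13,3)·0.728^3·0.272^10 = 0.0002446
  k=4: C(13,4)·0.728^4·0.272^9 = 0.0016366
Total = 0.0019078

0.00191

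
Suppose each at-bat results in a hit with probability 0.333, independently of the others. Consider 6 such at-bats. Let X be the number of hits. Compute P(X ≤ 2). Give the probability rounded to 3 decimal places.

X ~ Binomial(6, 0.333); P(X ≤ 2) = Σ C(6,k) p^k (1−p)^(6−k) over k:
  k=0: C(6,0)·0.333^0·0.667^6 = 0.08806
  k=1: C(6,1)·0.333^1·0.667^5 = 0.26377
  k=2: C(6,2)·0.333^2·0.667^4 = 0.32922
Total = 0.68104

0.681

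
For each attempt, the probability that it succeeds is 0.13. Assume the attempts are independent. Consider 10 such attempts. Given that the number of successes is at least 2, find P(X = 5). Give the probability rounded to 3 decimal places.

0.012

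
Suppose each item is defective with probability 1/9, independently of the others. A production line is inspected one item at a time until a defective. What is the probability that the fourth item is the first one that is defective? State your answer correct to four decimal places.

Geometric (trials to first success), p = 0.111111.
P(Y = 4) = (1−p)^3 · p = 0.70233 · 0.111111 = 0.078037

0.0780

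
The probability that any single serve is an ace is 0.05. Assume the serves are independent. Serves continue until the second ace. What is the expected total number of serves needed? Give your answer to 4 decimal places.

40.0000

Y = total serves until the second success; negative binomial with r=2, p=0.05.
E[Y] = r / p = 2 / 0.05 = 40.000000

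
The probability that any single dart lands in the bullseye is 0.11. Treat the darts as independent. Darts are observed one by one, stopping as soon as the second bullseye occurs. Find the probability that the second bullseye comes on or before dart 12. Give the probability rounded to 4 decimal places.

0.3867

Finishing within 12 darts ⇔ at least 2 successes in the first 12. With X ~ Binomial(12, 0.11), P(Y ≤ 12) = 1 − P(X ≤ 1).
  k=0: C(12,0)·0.11^0·0.89^12 = 0.246990
  k=1: C(12,1)·0.11^1·0.89^11 = 0.366323
1 − 0.613313 = 0.386687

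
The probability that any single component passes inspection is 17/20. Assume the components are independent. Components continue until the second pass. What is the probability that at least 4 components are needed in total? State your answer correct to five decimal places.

Needing more than 3 components ⇔ fewer than 2 successes in the first 3. With X ~ Binomial(3, 0.85), P(Y > 3) = P(X ≤ 1).
  k=0: C(3,0)·0.85^0·0.15^3 = 0.0033750
  k=1: C(3,1)·0.85^1·0.15^2 = 0.0573750
P(X ≤ 1) = 0.0607500

0.06075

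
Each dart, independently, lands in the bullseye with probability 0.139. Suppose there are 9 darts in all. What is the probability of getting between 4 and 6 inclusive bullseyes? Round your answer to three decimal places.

X ~ Binomial(9, 0.139); P(4 ≤ X ≤ 6) = Σ C(9,k) p^k (1−p)^(9−k) over k:
  k=4: C(9,4)·0.139^4·0.861^5 = 0.02226
  k=5: C(9,5)·0.139^5·0.861^4 = 0.00359
  k=6: C(9,6)·0.139^6·0.861^3 = 0.00039
Total = 0.02624

0.026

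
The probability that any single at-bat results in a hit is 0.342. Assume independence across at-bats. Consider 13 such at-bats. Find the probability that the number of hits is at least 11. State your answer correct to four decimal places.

X ~ Binomial(13, 0.342); P(X ≥ 11) = Σ C(13,k) p^k (1−p)^(13−k) over k:
  k=11: C(13,11)·0.342^11·0.658^2 = 0.000253
  k=12: C(13,12)·0.342^12·0.658^1 = 0.000022
  k=13: C(13,13)·0.342^13·0.658^0 = 0.000001
Total = 0.000276

0.0003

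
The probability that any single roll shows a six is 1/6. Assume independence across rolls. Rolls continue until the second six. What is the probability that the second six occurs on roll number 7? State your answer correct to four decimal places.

0.0670

Y = trial on which the second success occurs; negative binomial, r=2, p=0.166667.
P(Y=7) = C(6,1) · p^2 · (1−p)^5
= 6 · 0.027778 · 0.40188 = 0.066980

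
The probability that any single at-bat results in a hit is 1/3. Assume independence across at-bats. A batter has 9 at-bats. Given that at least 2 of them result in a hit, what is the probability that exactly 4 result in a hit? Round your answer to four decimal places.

0.2390

X ~ Binomial(9, 0.333333). Want P(X=4 | X≥2) = P(X=4) / P(X≥2).
P(X=4) = C(9,4)·0.333333^4·0.666667^5 = 0.204847
P(X≥2) = 1 − 0.026012 − 0.117055 = 0.856932
Ratio = 0.204847 / 0.856932 = 0.239047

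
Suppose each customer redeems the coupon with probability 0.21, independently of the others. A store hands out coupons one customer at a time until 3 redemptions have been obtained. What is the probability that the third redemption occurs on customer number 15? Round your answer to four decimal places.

Y = trial on which the third success occurs; negative binomial, r=3, p=0.21.
P(Y=15) = C(14,2) · p^3 · (1−p)^12
= 91 · 0.009261 · 0.059092 = 0.049799

0.0498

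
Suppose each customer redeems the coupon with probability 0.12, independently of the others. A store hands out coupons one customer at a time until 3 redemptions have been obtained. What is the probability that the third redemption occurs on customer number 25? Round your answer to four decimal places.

0.0286

Y = trial on which the third success occurs; negative binomial, r=3, p=0.12.
P(Y=25) = C(24,2) · p^3 · (1−p)^22
= 276 · 0.001728 · 0.060065 = 0.028647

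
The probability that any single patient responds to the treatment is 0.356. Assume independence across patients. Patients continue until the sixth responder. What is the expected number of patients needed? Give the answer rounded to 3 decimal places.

16.854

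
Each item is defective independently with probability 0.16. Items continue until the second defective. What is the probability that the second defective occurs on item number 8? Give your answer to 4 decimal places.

0.0630

Y = trial on which the second success occurs; negative binomial, r=2, p=0.16.
P(Y=8) = C(7,1) · p^2 · (1−p)^6
= 7 · 0.0256 · 0.3513 = 0.062953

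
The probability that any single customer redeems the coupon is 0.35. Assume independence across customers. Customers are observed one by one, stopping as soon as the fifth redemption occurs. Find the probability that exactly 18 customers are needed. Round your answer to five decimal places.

Y = trial on which the fifth success occurs; negative binomial, r=5, p=0.35.
P(Y=18) = C(17,4) · p^5 · (1−p)^13
= 2380 · 0.0052522 · 0.0036972 = 0.0462158

0.04622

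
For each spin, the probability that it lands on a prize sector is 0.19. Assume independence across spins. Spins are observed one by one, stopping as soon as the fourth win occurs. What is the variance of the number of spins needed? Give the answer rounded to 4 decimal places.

89.7507

Y = total spins until the fourth success; negative binomial with r=4, p=0.19.
Var(Y) = r(1−p)/p² = 4·0.81 / 0.19² = 89.750693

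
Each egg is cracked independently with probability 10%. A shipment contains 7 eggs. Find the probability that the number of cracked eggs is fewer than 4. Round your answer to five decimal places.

X ~ Binomial(7, 0.10); P(X ≤ 3) = Σ C(7,k) p^k (1−p)^(7−k) over k:
  k=0: C(7,0)·0.10^0·0.90^7 = 0.4782969
  k=1: C(7,1)·0.10^1·0.90^6 = 0.3720087
  k=2: C(7,2)·0.10^2·0.90^5 = 0.1240029
  k=3: C(7,3)·0.10^3·0.90^4 = 0.0229635
Total = 0.9972720

0.99727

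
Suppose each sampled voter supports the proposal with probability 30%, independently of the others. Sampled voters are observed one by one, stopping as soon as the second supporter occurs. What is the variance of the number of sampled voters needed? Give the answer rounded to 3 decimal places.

Y = total sampled voters until the second success; negative binomial with r=2, p=0.30.
Var(Y) = r(1−p)/p² = 2·0.70 / 0.30² = 15.55556

15.556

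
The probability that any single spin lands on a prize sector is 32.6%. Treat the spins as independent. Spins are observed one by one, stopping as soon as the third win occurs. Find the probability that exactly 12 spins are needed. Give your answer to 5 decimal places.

0.05470

Y = trial on which the third success occurs; negative binomial, r=3, p=0.326.
P(Y=12) = C(11,2) · p^3 · (1−p)^9
= 55 · 0.034646 · 0.028704 = 0.0546959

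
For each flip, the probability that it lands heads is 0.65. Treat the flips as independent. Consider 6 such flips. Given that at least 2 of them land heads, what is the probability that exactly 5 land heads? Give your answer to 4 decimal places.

0.2492

X ~ Binomial(6, 0.65). Want P(X=5 | X≥2) = P(X=5) / P(X≥2).
P(X=5) = C(6,5)·0.65^5·0.35^1 = 0.243661
P(X≥2) = 1 − 0.001838 − 0.020484 = 0.977678
Ratio = 0.243661 / 0.977678 = 0.249224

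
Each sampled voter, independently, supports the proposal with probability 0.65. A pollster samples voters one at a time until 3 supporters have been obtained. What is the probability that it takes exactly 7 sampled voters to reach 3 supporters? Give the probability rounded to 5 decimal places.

0.06182

Y = trial on which the third success occurs; negative binomial, r=3, p=0.65.
P(Y=7) = C(6,2) · p^3 · (1−p)^4
= 15 · 0.27463 · 0.015006 = 0.0618164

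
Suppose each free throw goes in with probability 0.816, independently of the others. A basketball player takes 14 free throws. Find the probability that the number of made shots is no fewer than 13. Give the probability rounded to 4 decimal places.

0.2412

X ~ Binomial(14, 0.816); P(X ≥ 13) = Σ C(14,k) p^k (1−p)^(14−k) over k:
  k=13: C(14,13)·0.816^13·0.184^1 = 0.183197
  k=14: C(14,14)·0.816^14·0.184^0 = 0.058031
Total = 0.241228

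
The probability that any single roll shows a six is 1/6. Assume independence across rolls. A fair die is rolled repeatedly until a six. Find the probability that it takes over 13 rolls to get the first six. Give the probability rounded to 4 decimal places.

0.0935

Y = number of rolls to the first success; geometric, p = 0.166667.
P(Y > 13) = P(first 13 all fail) = (1−p)^13 = 0.093464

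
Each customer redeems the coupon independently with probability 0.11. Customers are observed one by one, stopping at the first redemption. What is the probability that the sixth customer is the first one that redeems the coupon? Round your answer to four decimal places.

Geometric (trials to first success), p = 0.11.
P(Y = 6) = (1−p)^5 · p = 0.55841 · 0.11 = 0.061425

0.0614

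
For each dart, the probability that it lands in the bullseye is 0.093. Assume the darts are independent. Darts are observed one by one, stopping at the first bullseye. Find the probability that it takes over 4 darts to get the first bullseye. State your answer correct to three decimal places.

Y = number of darts to the first success; geometric, p = 0.093.
P(Y > 4) = P(first 4 all fail) = (1−p)^4 = 0.67675

0.677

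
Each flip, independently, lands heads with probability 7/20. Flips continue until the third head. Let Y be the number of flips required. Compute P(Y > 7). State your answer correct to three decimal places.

Needing more than 7 flips ⇔ fewer than 3 successes in the first 7. With X ~ Binomial(7, 0.35), P(Y > 7) = P(X ≤ 2).
  k=0: C(7,0)·0.35^0·0.65^7 = 0.04902
  k=1: C(7,1)·0.35^1·0.65^6 = 0.18478
  k=2: C(7,2)·0.35^2·0.65^5 = 0.29848
P(X ≤ 2) = 0.53228

0.532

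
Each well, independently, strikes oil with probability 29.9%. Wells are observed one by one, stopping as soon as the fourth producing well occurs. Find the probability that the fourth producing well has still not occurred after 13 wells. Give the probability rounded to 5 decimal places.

Needing more than 13 wells ⇔ fewer than 4 successes in the first 13. With X ~ Binomial(13, 0.299), P(Y > 13) = P(X ≤ 3).
  k=0: C(13,0)·0.299^0·0.701^13 = 0.0098704
  k=1: C(13,1)·0.299^1·0.701^12 = 0.0547307
  k=2: C(13,2)·0.299^2·0.701^11 = 0.1400668
  k=3: C(13,3)·0.299^3·0.701^10 = 0.2190583
P(X ≤ 3) = 0.4237262

0.42373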